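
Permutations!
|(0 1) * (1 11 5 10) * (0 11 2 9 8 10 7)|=9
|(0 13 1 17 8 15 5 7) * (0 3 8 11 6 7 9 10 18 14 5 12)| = |(0 13 1 17 11 6 7 3 8 15 12)(5 9 10 18 14)| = 55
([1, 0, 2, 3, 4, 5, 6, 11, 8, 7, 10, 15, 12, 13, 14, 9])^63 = [1, 0, 2, 3, 4, 5, 6, 9, 8, 15, 10, 7, 12, 13, 14, 11]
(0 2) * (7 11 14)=[2, 1, 0, 3, 4, 5, 6, 11, 8, 9, 10, 14, 12, 13, 7]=(0 2)(7 11 14)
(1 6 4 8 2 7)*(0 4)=(0 4 8 2 7 1 6)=[4, 6, 7, 3, 8, 5, 0, 1, 2]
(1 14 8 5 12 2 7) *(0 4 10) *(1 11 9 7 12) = [4, 14, 12, 3, 10, 1, 6, 11, 5, 7, 0, 9, 2, 13, 8] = (0 4 10)(1 14 8 5)(2 12)(7 11 9)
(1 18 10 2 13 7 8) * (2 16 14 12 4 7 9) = (1 18 10 16 14 12 4 7 8)(2 13 9) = [0, 18, 13, 3, 7, 5, 6, 8, 1, 2, 16, 11, 4, 9, 12, 15, 14, 17, 10]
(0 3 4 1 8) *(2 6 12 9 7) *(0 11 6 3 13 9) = (0 13 9 7 2 3 4 1 8 11 6 12) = [13, 8, 3, 4, 1, 5, 12, 2, 11, 7, 10, 6, 0, 9]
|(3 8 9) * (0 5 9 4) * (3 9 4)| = 6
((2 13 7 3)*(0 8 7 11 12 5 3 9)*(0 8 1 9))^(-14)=(0 1 9 8 7)(2 5 11)(3 12 13)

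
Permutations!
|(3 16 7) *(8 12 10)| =3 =|(3 16 7)(8 12 10)|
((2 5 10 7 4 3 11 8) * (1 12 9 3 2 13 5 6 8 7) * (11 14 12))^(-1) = (1 10 5 13 8 6 2 4 7 11)(3 9 12 14)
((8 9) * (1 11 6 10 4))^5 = (11)(8 9)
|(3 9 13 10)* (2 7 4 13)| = 7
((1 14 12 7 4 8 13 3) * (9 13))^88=(1 13 8 7 14 3 9 4 12)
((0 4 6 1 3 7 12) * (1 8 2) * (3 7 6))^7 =(0 7 2 6 4 12 1 8 3)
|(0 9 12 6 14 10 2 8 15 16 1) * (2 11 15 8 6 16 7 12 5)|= |(0 9 5 2 6 14 10 11 15 7 12 16 1)|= 13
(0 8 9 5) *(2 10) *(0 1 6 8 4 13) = [4, 6, 10, 3, 13, 1, 8, 7, 9, 5, 2, 11, 12, 0] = (0 4 13)(1 6 8 9 5)(2 10)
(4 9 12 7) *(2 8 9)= [0, 1, 8, 3, 2, 5, 6, 4, 9, 12, 10, 11, 7]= (2 8 9 12 7 4)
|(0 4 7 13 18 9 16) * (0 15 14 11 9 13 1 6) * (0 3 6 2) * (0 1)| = 30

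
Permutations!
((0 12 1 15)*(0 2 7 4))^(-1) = (0 4 7 2 15 1 12)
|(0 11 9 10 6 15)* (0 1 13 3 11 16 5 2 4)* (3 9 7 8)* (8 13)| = |(0 16 5 2 4)(1 8 3 11 7 13 9 10 6 15)| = 10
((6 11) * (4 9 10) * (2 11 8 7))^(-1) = (2 7 8 6 11)(4 10 9)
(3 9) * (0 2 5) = (0 2 5)(3 9) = [2, 1, 5, 9, 4, 0, 6, 7, 8, 3]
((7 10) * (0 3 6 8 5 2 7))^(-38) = (0 6 5 7)(2 10 3 8)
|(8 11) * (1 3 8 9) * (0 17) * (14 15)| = |(0 17)(1 3 8 11 9)(14 15)| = 10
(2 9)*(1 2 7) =(1 2 9 7) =[0, 2, 9, 3, 4, 5, 6, 1, 8, 7]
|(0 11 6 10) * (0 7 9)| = |(0 11 6 10 7 9)| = 6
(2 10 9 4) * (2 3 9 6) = [0, 1, 10, 9, 3, 5, 2, 7, 8, 4, 6] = (2 10 6)(3 9 4)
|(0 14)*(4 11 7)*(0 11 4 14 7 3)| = 5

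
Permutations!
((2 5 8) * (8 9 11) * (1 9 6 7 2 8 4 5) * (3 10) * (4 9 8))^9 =((1 8 4 5 6 7 2)(3 10)(9 11))^9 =(1 4 6 2 8 5 7)(3 10)(9 11)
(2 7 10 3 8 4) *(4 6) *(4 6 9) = (2 7 10 3 8 9 4) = [0, 1, 7, 8, 2, 5, 6, 10, 9, 4, 3]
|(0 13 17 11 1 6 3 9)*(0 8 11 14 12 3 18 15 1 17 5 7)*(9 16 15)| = |(0 13 5 7)(1 6 18 9 8 11 17 14 12 3 16 15)| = 12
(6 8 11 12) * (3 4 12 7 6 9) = (3 4 12 9)(6 8 11 7) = [0, 1, 2, 4, 12, 5, 8, 6, 11, 3, 10, 7, 9]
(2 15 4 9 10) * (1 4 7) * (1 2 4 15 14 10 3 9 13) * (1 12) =(1 15 7 2 14 10 4 13 12)(3 9) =[0, 15, 14, 9, 13, 5, 6, 2, 8, 3, 4, 11, 1, 12, 10, 7]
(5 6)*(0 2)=[2, 1, 0, 3, 4, 6, 5]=(0 2)(5 6)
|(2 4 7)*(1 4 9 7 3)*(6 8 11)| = 3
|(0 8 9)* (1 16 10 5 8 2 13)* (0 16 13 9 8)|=|(0 2 9 16 10 5)(1 13)|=6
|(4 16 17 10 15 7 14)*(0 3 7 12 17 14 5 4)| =28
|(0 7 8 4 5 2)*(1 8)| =|(0 7 1 8 4 5 2)| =7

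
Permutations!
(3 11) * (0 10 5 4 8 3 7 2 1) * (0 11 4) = (0 10 5)(1 11 7 2)(3 4 8) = [10, 11, 1, 4, 8, 0, 6, 2, 3, 9, 5, 7]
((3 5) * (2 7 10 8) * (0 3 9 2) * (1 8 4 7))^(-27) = ((0 3 5 9 2 1 8)(4 7 10))^(-27) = (10)(0 3 5 9 2 1 8)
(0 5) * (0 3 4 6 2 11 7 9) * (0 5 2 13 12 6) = (0 2 11 7 9 5 3 4)(6 13 12) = [2, 1, 11, 4, 0, 3, 13, 9, 8, 5, 10, 7, 6, 12]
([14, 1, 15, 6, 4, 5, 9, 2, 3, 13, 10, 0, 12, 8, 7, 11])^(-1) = [11, 1, 7, 8, 4, 5, 3, 14, 13, 6, 10, 15, 12, 9, 0, 2]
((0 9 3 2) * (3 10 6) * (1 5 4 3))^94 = ((0 9 10 6 1 5 4 3 2))^94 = (0 1 2 6 3 10 4 9 5)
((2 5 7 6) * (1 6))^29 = (1 7 5 2 6)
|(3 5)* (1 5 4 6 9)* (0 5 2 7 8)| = |(0 5 3 4 6 9 1 2 7 8)| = 10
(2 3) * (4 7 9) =(2 3)(4 7 9) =[0, 1, 3, 2, 7, 5, 6, 9, 8, 4]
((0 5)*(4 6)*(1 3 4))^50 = (1 4)(3 6)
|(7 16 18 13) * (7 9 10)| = |(7 16 18 13 9 10)| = 6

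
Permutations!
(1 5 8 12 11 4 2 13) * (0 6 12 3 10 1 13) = [6, 5, 0, 10, 2, 8, 12, 7, 3, 9, 1, 4, 11, 13] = (13)(0 6 12 11 4 2)(1 5 8 3 10)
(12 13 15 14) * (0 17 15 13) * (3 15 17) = (17)(0 3 15 14 12) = [3, 1, 2, 15, 4, 5, 6, 7, 8, 9, 10, 11, 0, 13, 12, 14, 16, 17]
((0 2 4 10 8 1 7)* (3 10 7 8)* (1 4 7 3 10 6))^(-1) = ((10)(0 2 7)(1 8 4 3 6))^(-1) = (10)(0 7 2)(1 6 3 4 8)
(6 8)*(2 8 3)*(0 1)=[1, 0, 8, 2, 4, 5, 3, 7, 6]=(0 1)(2 8 6 3)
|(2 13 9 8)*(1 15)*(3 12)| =|(1 15)(2 13 9 8)(3 12)| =4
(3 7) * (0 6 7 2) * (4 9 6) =(0 4 9 6 7 3 2) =[4, 1, 0, 2, 9, 5, 7, 3, 8, 6]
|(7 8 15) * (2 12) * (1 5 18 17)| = 12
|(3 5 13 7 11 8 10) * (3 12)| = 8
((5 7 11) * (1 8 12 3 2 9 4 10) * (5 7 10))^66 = ((1 8 12 3 2 9 4 5 10)(7 11))^66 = (1 3 4)(2 5 8)(9 10 12)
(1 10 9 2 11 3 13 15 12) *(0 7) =(0 7)(1 10 9 2 11 3 13 15 12) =[7, 10, 11, 13, 4, 5, 6, 0, 8, 2, 9, 3, 1, 15, 14, 12]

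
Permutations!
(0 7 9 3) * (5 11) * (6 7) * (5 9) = [6, 1, 2, 0, 4, 11, 7, 5, 8, 3, 10, 9] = (0 6 7 5 11 9 3)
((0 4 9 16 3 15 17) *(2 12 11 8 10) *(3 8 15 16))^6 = (0 10)(2 4)(3 11)(8 17)(9 12)(15 16) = ((0 4 9 3 16 8 10 2 12 11 15 17))^6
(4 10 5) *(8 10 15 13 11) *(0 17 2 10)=(0 17 2 10 5 4 15 13 11 8)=[17, 1, 10, 3, 15, 4, 6, 7, 0, 9, 5, 8, 12, 11, 14, 13, 16, 2]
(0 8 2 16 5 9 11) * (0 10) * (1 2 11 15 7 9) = (0 8 11 10)(1 2 16 5)(7 9 15) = [8, 2, 16, 3, 4, 1, 6, 9, 11, 15, 0, 10, 12, 13, 14, 7, 5]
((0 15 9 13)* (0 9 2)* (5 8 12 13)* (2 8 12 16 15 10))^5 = ((0 10 2)(5 12 13 9)(8 16 15))^5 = (0 2 10)(5 12 13 9)(8 15 16)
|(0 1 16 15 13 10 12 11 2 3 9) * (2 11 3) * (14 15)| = |(0 1 16 14 15 13 10 12 3 9)| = 10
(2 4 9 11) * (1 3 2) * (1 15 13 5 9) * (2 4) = (1 3 4)(5 9 11 15 13) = [0, 3, 2, 4, 1, 9, 6, 7, 8, 11, 10, 15, 12, 5, 14, 13]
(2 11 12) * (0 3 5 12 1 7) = (0 3 5 12 2 11 1 7) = [3, 7, 11, 5, 4, 12, 6, 0, 8, 9, 10, 1, 2]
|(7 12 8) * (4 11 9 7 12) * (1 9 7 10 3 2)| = 30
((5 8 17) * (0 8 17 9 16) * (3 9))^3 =((0 8 3 9 16)(5 17))^3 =(0 9 8 16 3)(5 17)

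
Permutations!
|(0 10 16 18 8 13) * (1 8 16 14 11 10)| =12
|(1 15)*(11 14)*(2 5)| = 2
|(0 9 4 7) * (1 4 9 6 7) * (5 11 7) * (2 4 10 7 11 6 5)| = 8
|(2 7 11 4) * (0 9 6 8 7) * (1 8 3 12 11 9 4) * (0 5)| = |(0 4 2 5)(1 8 7 9 6 3 12 11)| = 8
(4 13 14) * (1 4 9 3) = (1 4 13 14 9 3) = [0, 4, 2, 1, 13, 5, 6, 7, 8, 3, 10, 11, 12, 14, 9]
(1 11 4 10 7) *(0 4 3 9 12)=[4, 11, 2, 9, 10, 5, 6, 1, 8, 12, 7, 3, 0]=(0 4 10 7 1 11 3 9 12)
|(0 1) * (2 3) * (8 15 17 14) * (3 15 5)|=|(0 1)(2 15 17 14 8 5 3)|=14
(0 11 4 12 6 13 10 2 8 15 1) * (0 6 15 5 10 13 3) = (0 11 4 12 15 1 6 3)(2 8 5 10) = [11, 6, 8, 0, 12, 10, 3, 7, 5, 9, 2, 4, 15, 13, 14, 1]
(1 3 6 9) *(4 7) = (1 3 6 9)(4 7) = [0, 3, 2, 6, 7, 5, 9, 4, 8, 1]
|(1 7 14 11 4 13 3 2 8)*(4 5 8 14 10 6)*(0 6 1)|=|(0 6 4 13 3 2 14 11 5 8)(1 7 10)|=30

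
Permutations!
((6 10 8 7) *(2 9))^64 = (10)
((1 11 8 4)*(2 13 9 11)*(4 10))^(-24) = (13)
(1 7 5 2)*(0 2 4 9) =(0 2 1 7 5 4 9) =[2, 7, 1, 3, 9, 4, 6, 5, 8, 0]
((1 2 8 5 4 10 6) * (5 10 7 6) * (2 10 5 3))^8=(1 6 7 4 5 8 2 3 10)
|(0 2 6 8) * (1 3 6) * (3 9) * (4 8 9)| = |(0 2 1 4 8)(3 6 9)| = 15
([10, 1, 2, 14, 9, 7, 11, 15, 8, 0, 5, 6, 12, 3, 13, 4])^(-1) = [9, 1, 2, 13, 15, 10, 11, 5, 8, 4, 0, 6, 12, 14, 3, 7]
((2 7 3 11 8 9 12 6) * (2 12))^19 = (2 7 3 11 8 9)(6 12)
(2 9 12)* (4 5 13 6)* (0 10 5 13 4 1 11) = (0 10 5 4 13 6 1 11)(2 9 12) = [10, 11, 9, 3, 13, 4, 1, 7, 8, 12, 5, 0, 2, 6]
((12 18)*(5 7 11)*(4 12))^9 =((4 12 18)(5 7 11))^9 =(18)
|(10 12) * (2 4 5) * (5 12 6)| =6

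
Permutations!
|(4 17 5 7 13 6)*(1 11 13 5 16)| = |(1 11 13 6 4 17 16)(5 7)| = 14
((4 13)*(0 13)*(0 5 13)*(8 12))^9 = ((4 5 13)(8 12))^9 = (13)(8 12)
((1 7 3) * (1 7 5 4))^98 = ((1 5 4)(3 7))^98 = (7)(1 4 5)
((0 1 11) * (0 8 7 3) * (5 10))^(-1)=((0 1 11 8 7 3)(5 10))^(-1)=(0 3 7 8 11 1)(5 10)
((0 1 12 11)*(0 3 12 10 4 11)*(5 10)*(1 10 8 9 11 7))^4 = (0 1 11 10 5 3 4 8 12 7 9)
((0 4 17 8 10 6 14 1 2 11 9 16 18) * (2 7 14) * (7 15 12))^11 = ((0 4 17 8 10 6 2 11 9 16 18)(1 15 12 7 14))^11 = (18)(1 15 12 7 14)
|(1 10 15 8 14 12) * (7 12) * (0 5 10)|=9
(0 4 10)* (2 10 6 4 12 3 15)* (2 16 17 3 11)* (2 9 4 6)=(0 12 11 9 4 2 10)(3 15 16 17)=[12, 1, 10, 15, 2, 5, 6, 7, 8, 4, 0, 9, 11, 13, 14, 16, 17, 3]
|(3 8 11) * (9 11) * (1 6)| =4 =|(1 6)(3 8 9 11)|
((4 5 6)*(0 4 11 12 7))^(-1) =(0 7 12 11 6 5 4)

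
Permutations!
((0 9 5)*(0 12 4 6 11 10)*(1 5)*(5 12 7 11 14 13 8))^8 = ((0 9 1 12 4 6 14 13 8 5 7 11 10))^8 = (0 8 12 11 14 9 5 4 10 13 1 7 6)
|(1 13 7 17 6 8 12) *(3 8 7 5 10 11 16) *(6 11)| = |(1 13 5 10 6 7 17 11 16 3 8 12)| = 12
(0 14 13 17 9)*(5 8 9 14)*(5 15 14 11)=(0 15 14 13 17 11 5 8 9)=[15, 1, 2, 3, 4, 8, 6, 7, 9, 0, 10, 5, 12, 17, 13, 14, 16, 11]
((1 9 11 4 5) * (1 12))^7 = ((1 9 11 4 5 12))^7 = (1 9 11 4 5 12)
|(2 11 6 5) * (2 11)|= |(5 11 6)|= 3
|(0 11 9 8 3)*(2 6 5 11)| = |(0 2 6 5 11 9 8 3)| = 8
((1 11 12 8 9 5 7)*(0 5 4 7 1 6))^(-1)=(0 6 7 4 9 8 12 11 1 5)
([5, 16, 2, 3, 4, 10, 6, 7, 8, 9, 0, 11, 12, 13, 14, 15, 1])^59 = [10, 16, 2, 3, 4, 0, 6, 7, 8, 9, 5, 11, 12, 13, 14, 15, 1]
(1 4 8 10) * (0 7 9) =[7, 4, 2, 3, 8, 5, 6, 9, 10, 0, 1] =(0 7 9)(1 4 8 10)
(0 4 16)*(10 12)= [4, 1, 2, 3, 16, 5, 6, 7, 8, 9, 12, 11, 10, 13, 14, 15, 0]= (0 4 16)(10 12)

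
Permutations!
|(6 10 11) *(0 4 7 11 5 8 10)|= 15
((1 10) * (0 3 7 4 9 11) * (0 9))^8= ((0 3 7 4)(1 10)(9 11))^8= (11)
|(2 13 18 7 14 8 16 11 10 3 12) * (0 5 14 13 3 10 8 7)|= |(0 5 14 7 13 18)(2 3 12)(8 16 11)|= 6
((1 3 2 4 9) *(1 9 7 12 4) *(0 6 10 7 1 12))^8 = (1 12 3 4 2)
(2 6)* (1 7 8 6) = (1 7 8 6 2) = [0, 7, 1, 3, 4, 5, 2, 8, 6]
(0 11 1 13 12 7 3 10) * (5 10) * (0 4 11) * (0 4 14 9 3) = [4, 13, 2, 5, 11, 10, 6, 0, 8, 3, 14, 1, 7, 12, 9] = (0 4 11 1 13 12 7)(3 5 10 14 9)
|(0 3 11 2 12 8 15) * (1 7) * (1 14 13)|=28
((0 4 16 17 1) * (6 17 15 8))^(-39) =(0 4 16 15 8 6 17 1)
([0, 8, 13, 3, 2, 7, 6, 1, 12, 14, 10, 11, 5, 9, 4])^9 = [0, 7, 4, 3, 14, 12, 6, 5, 1, 13, 10, 11, 8, 2, 9]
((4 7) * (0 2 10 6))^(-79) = (0 2 10 6)(4 7)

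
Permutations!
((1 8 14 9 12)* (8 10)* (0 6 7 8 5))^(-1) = ((0 6 7 8 14 9 12 1 10 5))^(-1) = (0 5 10 1 12 9 14 8 7 6)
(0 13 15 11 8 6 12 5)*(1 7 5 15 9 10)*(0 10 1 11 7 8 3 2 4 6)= [13, 8, 4, 2, 6, 10, 12, 5, 0, 1, 11, 3, 15, 9, 14, 7]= (0 13 9 1 8)(2 4 6 12 15 7 5 10 11 3)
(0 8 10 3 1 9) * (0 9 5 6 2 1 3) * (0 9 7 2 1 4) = (0 8 10 9 7 2 4)(1 5 6) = [8, 5, 4, 3, 0, 6, 1, 2, 10, 7, 9]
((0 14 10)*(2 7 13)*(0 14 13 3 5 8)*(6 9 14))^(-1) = (0 8 5 3 7 2 13)(6 10 14 9)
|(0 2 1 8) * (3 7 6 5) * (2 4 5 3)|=|(0 4 5 2 1 8)(3 7 6)|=6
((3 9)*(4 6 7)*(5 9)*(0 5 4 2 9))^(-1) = ((0 5)(2 9 3 4 6 7))^(-1) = (0 5)(2 7 6 4 3 9)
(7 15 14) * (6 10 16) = (6 10 16)(7 15 14) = [0, 1, 2, 3, 4, 5, 10, 15, 8, 9, 16, 11, 12, 13, 7, 14, 6]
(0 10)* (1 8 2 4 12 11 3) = (0 10)(1 8 2 4 12 11 3) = [10, 8, 4, 1, 12, 5, 6, 7, 2, 9, 0, 3, 11]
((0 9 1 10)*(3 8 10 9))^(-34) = ((0 3 8 10)(1 9))^(-34) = (0 8)(3 10)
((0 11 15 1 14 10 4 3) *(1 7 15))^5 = ((0 11 1 14 10 4 3)(7 15))^5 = (0 4 14 11 3 10 1)(7 15)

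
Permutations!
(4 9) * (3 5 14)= (3 5 14)(4 9)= [0, 1, 2, 5, 9, 14, 6, 7, 8, 4, 10, 11, 12, 13, 3]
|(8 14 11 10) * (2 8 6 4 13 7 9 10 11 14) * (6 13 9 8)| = 8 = |(14)(2 6 4 9 10 13 7 8)|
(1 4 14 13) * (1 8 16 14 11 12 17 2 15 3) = (1 4 11 12 17 2 15 3)(8 16 14 13) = [0, 4, 15, 1, 11, 5, 6, 7, 16, 9, 10, 12, 17, 8, 13, 3, 14, 2]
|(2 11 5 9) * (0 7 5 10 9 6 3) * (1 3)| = 12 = |(0 7 5 6 1 3)(2 11 10 9)|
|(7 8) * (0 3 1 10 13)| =|(0 3 1 10 13)(7 8)| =10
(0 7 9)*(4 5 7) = (0 4 5 7 9) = [4, 1, 2, 3, 5, 7, 6, 9, 8, 0]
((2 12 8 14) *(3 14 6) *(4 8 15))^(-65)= (2 14 3 6 8 4 15 12)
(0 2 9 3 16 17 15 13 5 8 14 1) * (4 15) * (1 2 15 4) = (0 15 13 5 8 14 2 9 3 16 17 1) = [15, 0, 9, 16, 4, 8, 6, 7, 14, 3, 10, 11, 12, 5, 2, 13, 17, 1]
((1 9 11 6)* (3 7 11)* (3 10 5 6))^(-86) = ((1 9 10 5 6)(3 7 11))^(-86) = (1 6 5 10 9)(3 7 11)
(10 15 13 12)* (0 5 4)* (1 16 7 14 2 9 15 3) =(0 5 4)(1 16 7 14 2 9 15 13 12 10 3) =[5, 16, 9, 1, 0, 4, 6, 14, 8, 15, 3, 11, 10, 12, 2, 13, 7]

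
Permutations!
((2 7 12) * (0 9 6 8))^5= (0 9 6 8)(2 12 7)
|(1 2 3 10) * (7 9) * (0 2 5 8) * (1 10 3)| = |(10)(0 2 1 5 8)(7 9)| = 10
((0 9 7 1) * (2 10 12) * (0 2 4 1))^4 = (0 9 7)(1 4 12 10 2)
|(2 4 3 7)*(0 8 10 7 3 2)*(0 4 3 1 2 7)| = |(0 8 10)(1 2 3)(4 7)| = 6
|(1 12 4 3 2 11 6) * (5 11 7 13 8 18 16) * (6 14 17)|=15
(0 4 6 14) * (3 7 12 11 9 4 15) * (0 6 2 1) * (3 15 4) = (15)(0 4 2 1)(3 7 12 11 9)(6 14) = [4, 0, 1, 7, 2, 5, 14, 12, 8, 3, 10, 9, 11, 13, 6, 15]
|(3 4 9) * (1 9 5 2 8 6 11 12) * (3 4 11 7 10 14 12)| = |(1 9 4 5 2 8 6 7 10 14 12)(3 11)| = 22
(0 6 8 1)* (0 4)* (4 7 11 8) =(0 6 4)(1 7 11 8) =[6, 7, 2, 3, 0, 5, 4, 11, 1, 9, 10, 8]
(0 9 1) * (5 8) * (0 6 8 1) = [9, 6, 2, 3, 4, 1, 8, 7, 5, 0] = (0 9)(1 6 8 5)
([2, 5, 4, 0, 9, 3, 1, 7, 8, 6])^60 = [6, 2, 1, 9, 5, 4, 0, 7, 8, 3]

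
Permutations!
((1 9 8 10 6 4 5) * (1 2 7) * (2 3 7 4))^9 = ((1 9 8 10 6 2 4 5 3 7))^9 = (1 7 3 5 4 2 6 10 8 9)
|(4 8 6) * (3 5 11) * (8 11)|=6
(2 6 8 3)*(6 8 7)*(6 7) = [0, 1, 8, 2, 4, 5, 6, 7, 3] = (2 8 3)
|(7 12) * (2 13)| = 2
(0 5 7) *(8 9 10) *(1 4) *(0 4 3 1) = (0 5 7 4)(1 3)(8 9 10) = [5, 3, 2, 1, 0, 7, 6, 4, 9, 10, 8]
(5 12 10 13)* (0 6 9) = (0 6 9)(5 12 10 13) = [6, 1, 2, 3, 4, 12, 9, 7, 8, 0, 13, 11, 10, 5]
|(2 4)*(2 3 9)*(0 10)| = |(0 10)(2 4 3 9)| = 4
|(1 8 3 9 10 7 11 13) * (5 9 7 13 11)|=8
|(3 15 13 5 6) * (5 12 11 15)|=12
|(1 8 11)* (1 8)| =|(8 11)| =2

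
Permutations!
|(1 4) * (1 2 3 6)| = 5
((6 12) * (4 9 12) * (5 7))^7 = ((4 9 12 6)(5 7))^7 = (4 6 12 9)(5 7)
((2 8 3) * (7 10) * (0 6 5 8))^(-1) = (0 2 3 8 5 6)(7 10)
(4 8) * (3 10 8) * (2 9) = [0, 1, 9, 10, 3, 5, 6, 7, 4, 2, 8] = (2 9)(3 10 8 4)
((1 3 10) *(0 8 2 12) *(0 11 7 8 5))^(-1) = ((0 5)(1 3 10)(2 12 11 7 8))^(-1) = (0 5)(1 10 3)(2 8 7 11 12)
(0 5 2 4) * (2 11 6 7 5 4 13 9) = [4, 1, 13, 3, 0, 11, 7, 5, 8, 2, 10, 6, 12, 9] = (0 4)(2 13 9)(5 11 6 7)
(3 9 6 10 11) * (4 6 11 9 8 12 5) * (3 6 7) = (3 8 12 5 4 7)(6 10 9 11) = [0, 1, 2, 8, 7, 4, 10, 3, 12, 11, 9, 6, 5]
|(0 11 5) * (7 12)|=6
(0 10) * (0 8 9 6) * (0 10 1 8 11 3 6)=(0 1 8 9)(3 6 10 11)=[1, 8, 2, 6, 4, 5, 10, 7, 9, 0, 11, 3]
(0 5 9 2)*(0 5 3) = (0 3)(2 5 9) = [3, 1, 5, 0, 4, 9, 6, 7, 8, 2]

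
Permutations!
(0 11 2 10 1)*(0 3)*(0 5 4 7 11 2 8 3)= (0 2 10 1)(3 5 4 7 11 8)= [2, 0, 10, 5, 7, 4, 6, 11, 3, 9, 1, 8]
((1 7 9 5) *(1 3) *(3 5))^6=(1 9)(3 7)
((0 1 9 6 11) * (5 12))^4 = (12)(0 11 6 9 1)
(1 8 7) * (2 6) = (1 8 7)(2 6) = [0, 8, 6, 3, 4, 5, 2, 1, 7]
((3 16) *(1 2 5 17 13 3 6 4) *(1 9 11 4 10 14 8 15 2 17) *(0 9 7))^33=(0 4 9 7 11)(1 15 10 3)(2 14 16 17)(5 8 6 13)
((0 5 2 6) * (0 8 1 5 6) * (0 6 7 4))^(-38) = (0 7 4)(1 2 8 5 6)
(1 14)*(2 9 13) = [0, 14, 9, 3, 4, 5, 6, 7, 8, 13, 10, 11, 12, 2, 1] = (1 14)(2 9 13)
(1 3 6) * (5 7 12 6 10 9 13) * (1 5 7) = (1 3 10 9 13 7 12 6 5) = [0, 3, 2, 10, 4, 1, 5, 12, 8, 13, 9, 11, 6, 7]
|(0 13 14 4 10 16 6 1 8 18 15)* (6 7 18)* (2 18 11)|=|(0 13 14 4 10 16 7 11 2 18 15)(1 8 6)|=33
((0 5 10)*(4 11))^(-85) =((0 5 10)(4 11))^(-85) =(0 10 5)(4 11)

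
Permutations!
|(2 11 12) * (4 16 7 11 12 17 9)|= 6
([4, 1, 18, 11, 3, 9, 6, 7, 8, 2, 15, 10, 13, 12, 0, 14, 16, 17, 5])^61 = (0 15 11 4 14 10 3)(2 18 5 9)(12 13)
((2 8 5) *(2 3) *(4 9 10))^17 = ((2 8 5 3)(4 9 10))^17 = (2 8 5 3)(4 10 9)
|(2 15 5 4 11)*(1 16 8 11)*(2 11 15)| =6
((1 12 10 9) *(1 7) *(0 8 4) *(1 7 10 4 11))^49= (0 8 11 1 12 4)(9 10)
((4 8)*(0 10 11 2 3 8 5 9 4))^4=(0 3 11)(2 10 8)(4 5 9)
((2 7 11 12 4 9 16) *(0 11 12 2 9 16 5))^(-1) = ((0 11 2 7 12 4 16 9 5))^(-1) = (0 5 9 16 4 12 7 2 11)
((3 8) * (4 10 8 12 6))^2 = ((3 12 6 4 10 8))^2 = (3 6 10)(4 8 12)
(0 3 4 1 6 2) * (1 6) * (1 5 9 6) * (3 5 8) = (0 5 9 6 2)(1 8 3 4) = [5, 8, 0, 4, 1, 9, 2, 7, 3, 6]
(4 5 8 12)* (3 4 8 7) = [0, 1, 2, 4, 5, 7, 6, 3, 12, 9, 10, 11, 8] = (3 4 5 7)(8 12)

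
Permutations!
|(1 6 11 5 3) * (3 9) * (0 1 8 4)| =|(0 1 6 11 5 9 3 8 4)| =9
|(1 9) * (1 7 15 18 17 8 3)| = 8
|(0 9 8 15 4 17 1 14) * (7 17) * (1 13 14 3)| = |(0 9 8 15 4 7 17 13 14)(1 3)| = 18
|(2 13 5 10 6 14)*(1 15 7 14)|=9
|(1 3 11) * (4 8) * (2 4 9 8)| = 6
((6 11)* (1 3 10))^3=(6 11)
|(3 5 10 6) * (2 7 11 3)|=7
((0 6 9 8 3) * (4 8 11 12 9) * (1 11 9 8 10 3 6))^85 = (0 8 3 12 10 11 4 1 6)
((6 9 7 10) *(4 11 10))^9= (4 6)(7 10)(9 11)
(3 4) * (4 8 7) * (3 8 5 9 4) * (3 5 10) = (3 10)(4 8 7 5 9) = [0, 1, 2, 10, 8, 9, 6, 5, 7, 4, 3]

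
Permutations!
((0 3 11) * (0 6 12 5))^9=((0 3 11 6 12 5))^9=(0 6)(3 12)(5 11)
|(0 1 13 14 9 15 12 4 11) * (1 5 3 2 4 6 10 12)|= 30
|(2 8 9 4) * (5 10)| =|(2 8 9 4)(5 10)| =4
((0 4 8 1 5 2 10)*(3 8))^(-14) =(0 3 1 2)(4 8 5 10)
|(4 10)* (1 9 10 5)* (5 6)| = 6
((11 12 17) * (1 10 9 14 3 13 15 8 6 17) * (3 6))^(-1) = (1 12 11 17 6 14 9 10)(3 8 15 13)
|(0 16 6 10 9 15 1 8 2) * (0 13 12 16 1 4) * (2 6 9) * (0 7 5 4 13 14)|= 105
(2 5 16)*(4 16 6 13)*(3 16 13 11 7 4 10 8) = (2 5 6 11 7 4 13 10 8 3 16) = [0, 1, 5, 16, 13, 6, 11, 4, 3, 9, 8, 7, 12, 10, 14, 15, 2]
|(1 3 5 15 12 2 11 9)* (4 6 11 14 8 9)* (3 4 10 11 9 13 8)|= 12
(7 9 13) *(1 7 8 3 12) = (1 7 9 13 8 3 12) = [0, 7, 2, 12, 4, 5, 6, 9, 3, 13, 10, 11, 1, 8]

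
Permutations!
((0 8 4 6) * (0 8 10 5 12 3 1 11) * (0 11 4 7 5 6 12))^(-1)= ((0 10 6 8 7 5)(1 4 12 3))^(-1)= (0 5 7 8 6 10)(1 3 12 4)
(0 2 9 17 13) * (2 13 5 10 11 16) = (0 13)(2 9 17 5 10 11 16) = [13, 1, 9, 3, 4, 10, 6, 7, 8, 17, 11, 16, 12, 0, 14, 15, 2, 5]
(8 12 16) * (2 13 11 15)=(2 13 11 15)(8 12 16)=[0, 1, 13, 3, 4, 5, 6, 7, 12, 9, 10, 15, 16, 11, 14, 2, 8]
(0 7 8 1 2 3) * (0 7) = (1 2 3 7 8) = [0, 2, 3, 7, 4, 5, 6, 8, 1]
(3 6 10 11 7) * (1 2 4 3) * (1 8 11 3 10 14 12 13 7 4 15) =[0, 2, 15, 6, 10, 5, 14, 8, 11, 9, 3, 4, 13, 7, 12, 1] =(1 2 15)(3 6 14 12 13 7 8 11 4 10)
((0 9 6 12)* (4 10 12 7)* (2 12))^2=(0 6 4 2)(7 10 12 9)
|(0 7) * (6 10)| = 2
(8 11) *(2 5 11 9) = (2 5 11 8 9) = [0, 1, 5, 3, 4, 11, 6, 7, 9, 2, 10, 8]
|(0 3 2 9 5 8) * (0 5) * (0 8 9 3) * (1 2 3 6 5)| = |(1 2 6 5 9 8)| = 6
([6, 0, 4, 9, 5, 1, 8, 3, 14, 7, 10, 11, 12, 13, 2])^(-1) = (0 1 5 4 2 14 8 6)(3 7 9)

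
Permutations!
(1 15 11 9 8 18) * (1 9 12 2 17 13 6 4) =(1 15 11 12 2 17 13 6 4)(8 18 9) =[0, 15, 17, 3, 1, 5, 4, 7, 18, 8, 10, 12, 2, 6, 14, 11, 16, 13, 9]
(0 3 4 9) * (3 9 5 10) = (0 9)(3 4 5 10) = [9, 1, 2, 4, 5, 10, 6, 7, 8, 0, 3]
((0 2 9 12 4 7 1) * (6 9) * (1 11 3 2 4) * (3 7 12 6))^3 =((0 4 12 1)(2 3)(6 9)(7 11))^3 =(0 1 12 4)(2 3)(6 9)(7 11)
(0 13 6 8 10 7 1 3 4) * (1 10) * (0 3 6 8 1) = (0 13 8)(1 6)(3 4)(7 10) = [13, 6, 2, 4, 3, 5, 1, 10, 0, 9, 7, 11, 12, 8]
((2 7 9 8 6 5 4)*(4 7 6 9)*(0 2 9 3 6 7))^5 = (0 8 2 3 7 6 4 5 9)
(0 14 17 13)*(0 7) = (0 14 17 13 7) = [14, 1, 2, 3, 4, 5, 6, 0, 8, 9, 10, 11, 12, 7, 17, 15, 16, 13]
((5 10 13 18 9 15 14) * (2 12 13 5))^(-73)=((2 12 13 18 9 15 14)(5 10))^(-73)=(2 9 12 15 13 14 18)(5 10)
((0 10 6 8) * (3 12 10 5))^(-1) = (0 8 6 10 12 3 5)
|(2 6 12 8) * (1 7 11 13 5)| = |(1 7 11 13 5)(2 6 12 8)| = 20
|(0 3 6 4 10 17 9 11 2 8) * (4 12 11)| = 28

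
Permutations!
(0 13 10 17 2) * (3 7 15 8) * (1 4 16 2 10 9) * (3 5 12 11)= (0 13 9 1 4 16 2)(3 7 15 8 5 12 11)(10 17)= [13, 4, 0, 7, 16, 12, 6, 15, 5, 1, 17, 3, 11, 9, 14, 8, 2, 10]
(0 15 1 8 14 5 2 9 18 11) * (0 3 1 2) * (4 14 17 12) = [15, 8, 9, 1, 14, 0, 6, 7, 17, 18, 10, 3, 4, 13, 5, 2, 16, 12, 11] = (0 15 2 9 18 11 3 1 8 17 12 4 14 5)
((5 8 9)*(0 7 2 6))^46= (0 2)(5 8 9)(6 7)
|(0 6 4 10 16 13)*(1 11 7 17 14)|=30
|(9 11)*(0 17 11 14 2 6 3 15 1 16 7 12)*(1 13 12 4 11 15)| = 10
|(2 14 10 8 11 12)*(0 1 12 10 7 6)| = 21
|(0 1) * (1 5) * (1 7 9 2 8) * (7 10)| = |(0 5 10 7 9 2 8 1)| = 8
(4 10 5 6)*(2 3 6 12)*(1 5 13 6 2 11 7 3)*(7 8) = [0, 5, 1, 2, 10, 12, 4, 3, 7, 9, 13, 8, 11, 6] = (1 5 12 11 8 7 3 2)(4 10 13 6)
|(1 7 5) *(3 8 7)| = |(1 3 8 7 5)| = 5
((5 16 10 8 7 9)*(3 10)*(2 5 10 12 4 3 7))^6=((2 5 16 7 9 10 8)(3 12 4))^6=(2 8 10 9 7 16 5)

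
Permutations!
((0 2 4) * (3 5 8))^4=(0 2 4)(3 5 8)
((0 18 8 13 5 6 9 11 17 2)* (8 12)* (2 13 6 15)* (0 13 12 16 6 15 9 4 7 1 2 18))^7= (1 12 7 17 4 11 6 9 16 5 18 13 15 2 8)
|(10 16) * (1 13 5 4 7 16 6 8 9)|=|(1 13 5 4 7 16 10 6 8 9)|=10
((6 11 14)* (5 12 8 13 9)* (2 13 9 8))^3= (14)(2 9)(5 13)(8 12)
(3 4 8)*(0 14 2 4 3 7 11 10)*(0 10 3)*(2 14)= (14)(0 2 4 8 7 11 3)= [2, 1, 4, 0, 8, 5, 6, 11, 7, 9, 10, 3, 12, 13, 14]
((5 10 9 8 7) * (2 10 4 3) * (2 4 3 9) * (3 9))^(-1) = (2 10)(3 4)(5 7 8 9)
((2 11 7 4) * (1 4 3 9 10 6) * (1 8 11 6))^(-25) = ((1 4 2 6 8 11 7 3 9 10))^(-25) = (1 11)(2 3)(4 7)(6 9)(8 10)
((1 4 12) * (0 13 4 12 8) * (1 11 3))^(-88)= ((0 13 4 8)(1 12 11 3))^(-88)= (13)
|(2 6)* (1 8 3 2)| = |(1 8 3 2 6)| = 5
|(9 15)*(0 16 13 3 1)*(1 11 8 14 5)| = 18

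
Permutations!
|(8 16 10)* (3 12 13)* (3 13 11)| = |(3 12 11)(8 16 10)| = 3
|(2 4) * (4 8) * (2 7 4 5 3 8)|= |(3 8 5)(4 7)|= 6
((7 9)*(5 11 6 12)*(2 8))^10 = (5 6)(11 12) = ((2 8)(5 11 6 12)(7 9))^10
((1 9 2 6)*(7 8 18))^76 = ((1 9 2 6)(7 8 18))^76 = (7 8 18)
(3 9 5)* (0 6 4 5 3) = (0 6 4 5)(3 9) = [6, 1, 2, 9, 5, 0, 4, 7, 8, 3]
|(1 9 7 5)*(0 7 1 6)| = 4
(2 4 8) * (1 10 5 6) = [0, 10, 4, 3, 8, 6, 1, 7, 2, 9, 5] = (1 10 5 6)(2 4 8)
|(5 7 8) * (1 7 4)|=5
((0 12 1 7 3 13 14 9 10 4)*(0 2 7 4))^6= (0 3 12 13 1 14 4 9 2 10 7)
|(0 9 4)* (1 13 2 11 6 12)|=6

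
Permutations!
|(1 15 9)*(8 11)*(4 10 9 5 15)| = 4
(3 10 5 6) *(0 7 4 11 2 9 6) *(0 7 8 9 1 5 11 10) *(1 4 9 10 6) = (0 8 10 11 2 4 6 3)(1 5 7 9) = [8, 5, 4, 0, 6, 7, 3, 9, 10, 1, 11, 2]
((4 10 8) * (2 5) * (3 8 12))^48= ((2 5)(3 8 4 10 12))^48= (3 10 8 12 4)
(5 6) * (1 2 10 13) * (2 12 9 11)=(1 12 9 11 2 10 13)(5 6)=[0, 12, 10, 3, 4, 6, 5, 7, 8, 11, 13, 2, 9, 1]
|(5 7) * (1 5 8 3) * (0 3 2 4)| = 8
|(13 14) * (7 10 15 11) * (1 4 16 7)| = 14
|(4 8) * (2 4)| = 3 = |(2 4 8)|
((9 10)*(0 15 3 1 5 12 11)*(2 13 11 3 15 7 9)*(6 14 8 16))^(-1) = ((0 7 9 10 2 13 11)(1 5 12 3)(6 14 8 16))^(-1) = (0 11 13 2 10 9 7)(1 3 12 5)(6 16 8 14)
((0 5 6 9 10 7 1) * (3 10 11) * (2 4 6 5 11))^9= (0 10)(1 3)(2 4 6 9)(7 11)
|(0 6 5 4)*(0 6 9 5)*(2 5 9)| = |(9)(0 2 5 4 6)| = 5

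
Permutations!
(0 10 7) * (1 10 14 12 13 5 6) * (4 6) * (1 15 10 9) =(0 14 12 13 5 4 6 15 10 7)(1 9) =[14, 9, 2, 3, 6, 4, 15, 0, 8, 1, 7, 11, 13, 5, 12, 10]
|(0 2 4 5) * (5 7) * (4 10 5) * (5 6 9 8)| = 14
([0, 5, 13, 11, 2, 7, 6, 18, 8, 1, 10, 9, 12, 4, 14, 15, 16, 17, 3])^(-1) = [0, 9, 4, 18, 13, 1, 6, 5, 8, 11, 10, 3, 12, 2, 14, 15, 16, 17, 7]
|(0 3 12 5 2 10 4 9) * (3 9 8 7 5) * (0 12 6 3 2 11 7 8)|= |(0 9 12 2 10 4)(3 6)(5 11 7)|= 6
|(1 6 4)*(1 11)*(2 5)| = 4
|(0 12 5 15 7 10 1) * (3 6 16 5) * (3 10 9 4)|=|(0 12 10 1)(3 6 16 5 15 7 9 4)|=8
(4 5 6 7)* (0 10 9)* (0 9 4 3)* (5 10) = (0 5 6 7 3)(4 10) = [5, 1, 2, 0, 10, 6, 7, 3, 8, 9, 4]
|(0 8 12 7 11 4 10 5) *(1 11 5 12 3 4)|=8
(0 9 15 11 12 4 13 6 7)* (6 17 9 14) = [14, 1, 2, 3, 13, 5, 7, 0, 8, 15, 10, 12, 4, 17, 6, 11, 16, 9] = (0 14 6 7)(4 13 17 9 15 11 12)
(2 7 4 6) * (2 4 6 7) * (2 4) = (2 4 7 6) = [0, 1, 4, 3, 7, 5, 2, 6]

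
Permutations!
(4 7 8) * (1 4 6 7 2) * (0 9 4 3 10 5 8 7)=[9, 3, 1, 10, 2, 8, 0, 7, 6, 4, 5]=(0 9 4 2 1 3 10 5 8 6)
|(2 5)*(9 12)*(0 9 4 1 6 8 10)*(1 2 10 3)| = |(0 9 12 4 2 5 10)(1 6 8 3)| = 28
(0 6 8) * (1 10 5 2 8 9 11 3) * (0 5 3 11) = (11)(0 6 9)(1 10 3)(2 8 5) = [6, 10, 8, 1, 4, 2, 9, 7, 5, 0, 3, 11]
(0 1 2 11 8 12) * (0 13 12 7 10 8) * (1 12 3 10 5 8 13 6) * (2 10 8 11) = [12, 10, 2, 8, 4, 11, 1, 5, 7, 9, 13, 0, 6, 3] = (0 12 6 1 10 13 3 8 7 5 11)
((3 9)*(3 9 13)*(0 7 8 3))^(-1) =((0 7 8 3 13))^(-1) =(0 13 3 8 7)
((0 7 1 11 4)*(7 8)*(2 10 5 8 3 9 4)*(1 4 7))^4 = (0 4 7 9 3)(1 5 2)(8 10 11) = ((0 3 9 7 4)(1 11 2 10 5 8))^4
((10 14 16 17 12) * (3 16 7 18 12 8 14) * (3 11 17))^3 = (3 16)(7 10 8 18 11 14 12 17)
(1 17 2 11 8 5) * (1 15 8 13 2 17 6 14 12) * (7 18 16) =(1 6 14 12)(2 11 13)(5 15 8)(7 18 16) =[0, 6, 11, 3, 4, 15, 14, 18, 5, 9, 10, 13, 1, 2, 12, 8, 7, 17, 16]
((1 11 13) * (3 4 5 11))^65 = ((1 3 4 5 11 13))^65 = (1 13 11 5 4 3)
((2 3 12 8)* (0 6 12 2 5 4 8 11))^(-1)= (0 11 12 6)(2 3)(4 5 8)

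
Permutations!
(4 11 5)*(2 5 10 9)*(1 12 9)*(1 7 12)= (2 5 4 11 10 7 12 9)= [0, 1, 5, 3, 11, 4, 6, 12, 8, 2, 7, 10, 9]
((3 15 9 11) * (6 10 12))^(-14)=(3 9)(6 10 12)(11 15)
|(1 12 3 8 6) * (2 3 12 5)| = 6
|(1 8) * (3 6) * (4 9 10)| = 6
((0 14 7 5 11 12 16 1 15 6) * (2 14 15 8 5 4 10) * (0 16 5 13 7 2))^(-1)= (0 10 4 7 13 8 1 16 6 15)(2 14)(5 12 11)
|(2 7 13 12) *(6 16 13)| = 6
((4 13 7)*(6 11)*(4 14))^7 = ((4 13 7 14)(6 11))^7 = (4 14 7 13)(6 11)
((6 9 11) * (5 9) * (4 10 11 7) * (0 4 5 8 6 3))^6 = (0 4 10 11 3)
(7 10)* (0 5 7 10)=(10)(0 5 7)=[5, 1, 2, 3, 4, 7, 6, 0, 8, 9, 10]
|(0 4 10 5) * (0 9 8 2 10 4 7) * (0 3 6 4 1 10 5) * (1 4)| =12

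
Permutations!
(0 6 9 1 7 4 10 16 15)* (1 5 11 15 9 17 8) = (0 6 17 8 1 7 4 10 16 9 5 11 15) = [6, 7, 2, 3, 10, 11, 17, 4, 1, 5, 16, 15, 12, 13, 14, 0, 9, 8]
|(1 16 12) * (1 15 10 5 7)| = 7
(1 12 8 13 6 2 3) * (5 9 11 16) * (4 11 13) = (1 12 8 4 11 16 5 9 13 6 2 3) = [0, 12, 3, 1, 11, 9, 2, 7, 4, 13, 10, 16, 8, 6, 14, 15, 5]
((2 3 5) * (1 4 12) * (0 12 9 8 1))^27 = (0 12)(1 8 9 4) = ((0 12)(1 4 9 8)(2 3 5))^27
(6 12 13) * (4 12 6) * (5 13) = (4 12 5 13) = [0, 1, 2, 3, 12, 13, 6, 7, 8, 9, 10, 11, 5, 4]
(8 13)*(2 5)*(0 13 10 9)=(0 13 8 10 9)(2 5)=[13, 1, 5, 3, 4, 2, 6, 7, 10, 0, 9, 11, 12, 8]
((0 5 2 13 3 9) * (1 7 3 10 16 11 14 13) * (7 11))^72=(16)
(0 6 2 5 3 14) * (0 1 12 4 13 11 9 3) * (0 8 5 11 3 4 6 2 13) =(0 2 11 9 4)(1 12 6 13 3 14)(5 8) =[2, 12, 11, 14, 0, 8, 13, 7, 5, 4, 10, 9, 6, 3, 1]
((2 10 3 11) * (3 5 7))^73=((2 10 5 7 3 11))^73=(2 10 5 7 3 11)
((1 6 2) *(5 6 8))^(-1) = (1 2 6 5 8)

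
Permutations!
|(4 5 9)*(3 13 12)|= |(3 13 12)(4 5 9)|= 3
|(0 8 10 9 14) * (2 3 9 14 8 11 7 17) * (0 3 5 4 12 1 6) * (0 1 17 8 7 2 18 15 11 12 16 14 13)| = |(0 12 17 18 15 11 2 5 4 16 14 3 9 7 8 10 13)(1 6)| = 34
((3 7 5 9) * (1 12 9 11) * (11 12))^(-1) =((1 11)(3 7 5 12 9))^(-1) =(1 11)(3 9 12 5 7)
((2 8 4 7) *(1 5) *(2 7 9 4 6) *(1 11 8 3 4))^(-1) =(1 9 4 3 2 6 8 11 5)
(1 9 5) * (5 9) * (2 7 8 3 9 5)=[0, 2, 7, 9, 4, 1, 6, 8, 3, 5]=(1 2 7 8 3 9 5)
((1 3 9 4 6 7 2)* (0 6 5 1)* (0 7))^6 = ((0 6)(1 3 9 4 5)(2 7))^6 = (1 3 9 4 5)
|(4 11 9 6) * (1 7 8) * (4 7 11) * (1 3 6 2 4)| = |(1 11 9 2 4)(3 6 7 8)| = 20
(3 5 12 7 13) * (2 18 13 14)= (2 18 13 3 5 12 7 14)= [0, 1, 18, 5, 4, 12, 6, 14, 8, 9, 10, 11, 7, 3, 2, 15, 16, 17, 13]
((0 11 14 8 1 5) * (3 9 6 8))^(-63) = (14)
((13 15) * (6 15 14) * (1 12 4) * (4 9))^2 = (1 9)(4 12)(6 13)(14 15)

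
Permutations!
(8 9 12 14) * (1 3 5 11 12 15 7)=[0, 3, 2, 5, 4, 11, 6, 1, 9, 15, 10, 12, 14, 13, 8, 7]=(1 3 5 11 12 14 8 9 15 7)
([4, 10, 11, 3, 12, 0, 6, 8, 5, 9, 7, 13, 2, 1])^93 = [13, 0, 7, 3, 1, 11, 6, 12, 2, 9, 4, 8, 10, 5]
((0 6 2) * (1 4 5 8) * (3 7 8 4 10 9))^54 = ((0 6 2)(1 10 9 3 7 8)(4 5))^54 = (10)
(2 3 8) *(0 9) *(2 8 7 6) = [9, 1, 3, 7, 4, 5, 2, 6, 8, 0] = (0 9)(2 3 7 6)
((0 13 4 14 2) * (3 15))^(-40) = (15)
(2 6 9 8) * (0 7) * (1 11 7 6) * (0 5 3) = (0 6 9 8 2 1 11 7 5 3) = [6, 11, 1, 0, 4, 3, 9, 5, 2, 8, 10, 7]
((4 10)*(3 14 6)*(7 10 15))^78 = (4 7)(10 15)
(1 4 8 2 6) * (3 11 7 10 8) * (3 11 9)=(1 4 11 7 10 8 2 6)(3 9)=[0, 4, 6, 9, 11, 5, 1, 10, 2, 3, 8, 7]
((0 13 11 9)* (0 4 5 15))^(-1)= ((0 13 11 9 4 5 15))^(-1)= (0 15 5 4 9 11 13)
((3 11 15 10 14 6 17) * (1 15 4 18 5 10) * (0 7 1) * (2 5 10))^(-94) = (0 1)(3 4 10 6)(7 15)(11 18 14 17)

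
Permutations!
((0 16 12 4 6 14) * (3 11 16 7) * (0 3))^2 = (3 16 4 14 11 12 6)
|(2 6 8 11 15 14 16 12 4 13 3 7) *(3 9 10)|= |(2 6 8 11 15 14 16 12 4 13 9 10 3 7)|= 14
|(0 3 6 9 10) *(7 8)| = 10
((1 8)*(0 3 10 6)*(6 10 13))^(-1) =((0 3 13 6)(1 8))^(-1) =(0 6 13 3)(1 8)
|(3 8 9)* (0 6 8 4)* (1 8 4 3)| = |(0 6 4)(1 8 9)| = 3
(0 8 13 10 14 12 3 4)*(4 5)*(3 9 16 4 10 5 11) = [8, 1, 2, 11, 0, 10, 6, 7, 13, 16, 14, 3, 9, 5, 12, 15, 4] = (0 8 13 5 10 14 12 9 16 4)(3 11)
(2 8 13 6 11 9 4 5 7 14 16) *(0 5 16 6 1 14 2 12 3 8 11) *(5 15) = [15, 14, 11, 8, 16, 7, 0, 2, 13, 4, 10, 9, 3, 1, 6, 5, 12] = (0 15 5 7 2 11 9 4 16 12 3 8 13 1 14 6)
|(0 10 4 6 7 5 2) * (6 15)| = 8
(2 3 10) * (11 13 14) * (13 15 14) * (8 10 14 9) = (2 3 14 11 15 9 8 10) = [0, 1, 3, 14, 4, 5, 6, 7, 10, 8, 2, 15, 12, 13, 11, 9]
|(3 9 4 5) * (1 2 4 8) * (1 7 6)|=9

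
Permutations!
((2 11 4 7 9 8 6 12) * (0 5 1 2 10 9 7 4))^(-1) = (0 11 2 1 5)(6 8 9 10 12)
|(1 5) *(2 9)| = 2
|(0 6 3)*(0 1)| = |(0 6 3 1)| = 4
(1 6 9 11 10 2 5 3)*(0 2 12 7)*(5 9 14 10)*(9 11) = (0 2 11 5 3 1 6 14 10 12 7) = [2, 6, 11, 1, 4, 3, 14, 0, 8, 9, 12, 5, 7, 13, 10]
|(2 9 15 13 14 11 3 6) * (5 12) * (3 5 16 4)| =12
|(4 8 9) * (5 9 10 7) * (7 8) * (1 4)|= 10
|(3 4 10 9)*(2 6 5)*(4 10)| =|(2 6 5)(3 10 9)| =3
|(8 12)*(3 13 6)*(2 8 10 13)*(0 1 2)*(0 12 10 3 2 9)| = |(0 1 9)(2 8 10 13 6)(3 12)| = 30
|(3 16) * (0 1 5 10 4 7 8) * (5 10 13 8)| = |(0 1 10 4 7 5 13 8)(3 16)| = 8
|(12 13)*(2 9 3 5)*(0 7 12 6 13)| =12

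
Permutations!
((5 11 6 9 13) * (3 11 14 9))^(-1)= (3 6 11)(5 13 9 14)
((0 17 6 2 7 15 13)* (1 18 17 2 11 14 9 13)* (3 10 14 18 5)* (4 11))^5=((0 2 7 15 1 5 3 10 14 9 13)(4 11 18 17 6))^5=(18)(0 5 13 1 9 15 14 7 10 2 3)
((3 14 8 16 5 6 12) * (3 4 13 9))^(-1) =(3 9 13 4 12 6 5 16 8 14)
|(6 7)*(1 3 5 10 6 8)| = |(1 3 5 10 6 7 8)| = 7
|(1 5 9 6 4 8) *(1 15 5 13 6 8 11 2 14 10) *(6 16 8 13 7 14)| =12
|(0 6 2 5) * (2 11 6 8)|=4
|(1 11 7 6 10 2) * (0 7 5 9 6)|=|(0 7)(1 11 5 9 6 10 2)|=14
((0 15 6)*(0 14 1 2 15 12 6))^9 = (0 6 1 15 12 14 2)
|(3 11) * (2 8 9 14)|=|(2 8 9 14)(3 11)|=4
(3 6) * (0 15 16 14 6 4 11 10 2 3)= (0 15 16 14 6)(2 3 4 11 10)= [15, 1, 3, 4, 11, 5, 0, 7, 8, 9, 2, 10, 12, 13, 6, 16, 14]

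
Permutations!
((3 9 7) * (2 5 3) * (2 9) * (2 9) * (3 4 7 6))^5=((2 5 4 7)(3 9 6))^5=(2 5 4 7)(3 6 9)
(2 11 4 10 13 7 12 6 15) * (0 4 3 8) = [4, 1, 11, 8, 10, 5, 15, 12, 0, 9, 13, 3, 6, 7, 14, 2] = (0 4 10 13 7 12 6 15 2 11 3 8)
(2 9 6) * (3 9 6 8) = (2 6)(3 9 8) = [0, 1, 6, 9, 4, 5, 2, 7, 3, 8]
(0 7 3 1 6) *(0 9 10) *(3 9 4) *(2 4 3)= (0 7 9 10)(1 6 3)(2 4)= [7, 6, 4, 1, 2, 5, 3, 9, 8, 10, 0]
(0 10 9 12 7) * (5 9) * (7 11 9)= (0 10 5 7)(9 12 11)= [10, 1, 2, 3, 4, 7, 6, 0, 8, 12, 5, 9, 11]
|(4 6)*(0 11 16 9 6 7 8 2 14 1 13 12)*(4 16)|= 30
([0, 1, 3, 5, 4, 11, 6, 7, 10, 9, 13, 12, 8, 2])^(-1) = [0, 1, 13, 2, 4, 3, 6, 7, 12, 9, 8, 5, 11, 10]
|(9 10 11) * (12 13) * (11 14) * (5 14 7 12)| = |(5 14 11 9 10 7 12 13)| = 8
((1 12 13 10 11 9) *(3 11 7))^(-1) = ((1 12 13 10 7 3 11 9))^(-1) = (1 9 11 3 7 10 13 12)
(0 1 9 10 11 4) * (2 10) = (0 1 9 2 10 11 4) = [1, 9, 10, 3, 0, 5, 6, 7, 8, 2, 11, 4]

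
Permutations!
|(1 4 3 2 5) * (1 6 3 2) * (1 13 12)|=|(1 4 2 5 6 3 13 12)|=8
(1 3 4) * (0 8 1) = (0 8 1 3 4) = [8, 3, 2, 4, 0, 5, 6, 7, 1]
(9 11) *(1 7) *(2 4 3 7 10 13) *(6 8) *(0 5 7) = [5, 10, 4, 0, 3, 7, 8, 1, 6, 11, 13, 9, 12, 2] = (0 5 7 1 10 13 2 4 3)(6 8)(9 11)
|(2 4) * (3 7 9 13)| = 4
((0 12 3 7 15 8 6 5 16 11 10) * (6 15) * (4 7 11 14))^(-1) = (0 10 11 3 12)(4 14 16 5 6 7)(8 15)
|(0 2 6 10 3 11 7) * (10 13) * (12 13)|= |(0 2 6 12 13 10 3 11 7)|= 9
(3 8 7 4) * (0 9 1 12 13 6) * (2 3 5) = [9, 12, 3, 8, 5, 2, 0, 4, 7, 1, 10, 11, 13, 6] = (0 9 1 12 13 6)(2 3 8 7 4 5)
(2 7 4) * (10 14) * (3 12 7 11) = (2 11 3 12 7 4)(10 14) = [0, 1, 11, 12, 2, 5, 6, 4, 8, 9, 14, 3, 7, 13, 10]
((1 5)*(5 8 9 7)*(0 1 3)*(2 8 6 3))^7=(0 3 6 1)(2 9 5 8 7)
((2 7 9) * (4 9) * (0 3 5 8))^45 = (0 3 5 8)(2 7 4 9)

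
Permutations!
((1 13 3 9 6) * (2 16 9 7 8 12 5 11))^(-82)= (1 3 8 5 2 9)(6 13 7 12 11 16)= ((1 13 3 7 8 12 5 11 2 16 9 6))^(-82)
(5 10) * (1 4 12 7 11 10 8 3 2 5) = [0, 4, 5, 2, 12, 8, 6, 11, 3, 9, 1, 10, 7] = (1 4 12 7 11 10)(2 5 8 3)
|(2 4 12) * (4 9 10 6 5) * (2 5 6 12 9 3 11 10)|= 8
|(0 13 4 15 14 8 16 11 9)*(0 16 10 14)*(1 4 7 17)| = 21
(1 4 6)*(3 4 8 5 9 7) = (1 8 5 9 7 3 4 6) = [0, 8, 2, 4, 6, 9, 1, 3, 5, 7]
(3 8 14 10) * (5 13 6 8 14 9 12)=[0, 1, 2, 14, 4, 13, 8, 7, 9, 12, 3, 11, 5, 6, 10]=(3 14 10)(5 13 6 8 9 12)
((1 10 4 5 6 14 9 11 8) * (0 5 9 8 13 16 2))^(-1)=(0 2 16 13 11 9 4 10 1 8 14 6 5)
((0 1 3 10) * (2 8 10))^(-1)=((0 1 3 2 8 10))^(-1)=(0 10 8 2 3 1)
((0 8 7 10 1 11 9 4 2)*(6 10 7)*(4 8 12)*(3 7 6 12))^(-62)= (0 4 8 11 10 7)(1 6 3 2 12 9)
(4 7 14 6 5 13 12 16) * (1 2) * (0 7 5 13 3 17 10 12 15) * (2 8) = [7, 8, 1, 17, 5, 3, 13, 14, 2, 9, 12, 11, 16, 15, 6, 0, 4, 10] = (0 7 14 6 13 15)(1 8 2)(3 17 10 12 16 4 5)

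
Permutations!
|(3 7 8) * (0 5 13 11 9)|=|(0 5 13 11 9)(3 7 8)|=15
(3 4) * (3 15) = (3 4 15) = [0, 1, 2, 4, 15, 5, 6, 7, 8, 9, 10, 11, 12, 13, 14, 3]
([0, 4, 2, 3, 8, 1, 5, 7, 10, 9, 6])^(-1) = [0, 5, 2, 3, 1, 6, 10, 7, 4, 9, 8]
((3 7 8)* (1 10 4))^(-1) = (1 4 10)(3 8 7)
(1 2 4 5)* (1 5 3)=(5)(1 2 4 3)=[0, 2, 4, 1, 3, 5]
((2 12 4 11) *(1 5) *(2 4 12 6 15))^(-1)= ((1 5)(2 6 15)(4 11))^(-1)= (1 5)(2 15 6)(4 11)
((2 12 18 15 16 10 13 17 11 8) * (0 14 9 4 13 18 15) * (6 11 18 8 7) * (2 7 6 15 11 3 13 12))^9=(0 17 3 11 4 14 18 13 6 12 9)(7 8 10 16 15)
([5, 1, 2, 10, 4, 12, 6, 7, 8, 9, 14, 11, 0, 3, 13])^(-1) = (0 12 5)(3 13 14 10)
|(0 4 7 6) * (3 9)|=4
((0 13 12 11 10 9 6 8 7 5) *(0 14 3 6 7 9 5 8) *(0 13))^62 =(3 5 11 13)(6 14 10 12)(7 9 8)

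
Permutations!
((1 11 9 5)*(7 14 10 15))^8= ((1 11 9 5)(7 14 10 15))^8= (15)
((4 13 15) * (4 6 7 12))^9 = ((4 13 15 6 7 12))^9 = (4 6)(7 13)(12 15)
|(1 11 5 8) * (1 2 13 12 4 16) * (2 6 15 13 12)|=|(1 11 5 8 6 15 13 2 12 4 16)|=11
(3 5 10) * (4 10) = (3 5 4 10) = [0, 1, 2, 5, 10, 4, 6, 7, 8, 9, 3]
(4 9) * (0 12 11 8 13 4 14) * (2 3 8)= (0 12 11 2 3 8 13 4 9 14)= [12, 1, 3, 8, 9, 5, 6, 7, 13, 14, 10, 2, 11, 4, 0]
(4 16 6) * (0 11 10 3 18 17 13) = (0 11 10 3 18 17 13)(4 16 6) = [11, 1, 2, 18, 16, 5, 4, 7, 8, 9, 3, 10, 12, 0, 14, 15, 6, 13, 17]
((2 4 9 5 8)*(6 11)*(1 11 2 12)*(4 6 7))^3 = (1 4 8 11 9 12 7 5)(2 6)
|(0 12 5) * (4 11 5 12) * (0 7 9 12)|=7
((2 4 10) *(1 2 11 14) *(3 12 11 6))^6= (1 12 10)(2 11 6)(3 4 14)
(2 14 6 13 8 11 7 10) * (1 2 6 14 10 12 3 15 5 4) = (1 2 10 6 13 8 11 7 12 3 15 5 4) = [0, 2, 10, 15, 1, 4, 13, 12, 11, 9, 6, 7, 3, 8, 14, 5]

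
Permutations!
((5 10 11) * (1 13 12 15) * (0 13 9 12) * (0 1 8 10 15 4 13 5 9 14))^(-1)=(0 14 1 13 4 12 9 11 10 8 15 5)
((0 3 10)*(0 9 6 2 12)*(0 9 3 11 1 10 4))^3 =(0 10)(1 4)(2 6 9 12)(3 11)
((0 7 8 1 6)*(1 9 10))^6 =((0 7 8 9 10 1 6))^6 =(0 6 1 10 9 8 7)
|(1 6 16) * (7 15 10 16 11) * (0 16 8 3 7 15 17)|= 11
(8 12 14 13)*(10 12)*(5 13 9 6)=(5 13 8 10 12 14 9 6)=[0, 1, 2, 3, 4, 13, 5, 7, 10, 6, 12, 11, 14, 8, 9]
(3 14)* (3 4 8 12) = (3 14 4 8 12) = [0, 1, 2, 14, 8, 5, 6, 7, 12, 9, 10, 11, 3, 13, 4]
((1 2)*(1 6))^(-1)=(1 6 2)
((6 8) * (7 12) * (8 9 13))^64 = (13)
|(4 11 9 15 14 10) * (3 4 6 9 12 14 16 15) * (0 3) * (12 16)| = |(0 3 4 11 16 15 12 14 10 6 9)| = 11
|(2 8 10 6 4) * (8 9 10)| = |(2 9 10 6 4)| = 5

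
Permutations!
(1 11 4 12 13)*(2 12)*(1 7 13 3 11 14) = [0, 14, 12, 11, 2, 5, 6, 13, 8, 9, 10, 4, 3, 7, 1] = (1 14)(2 12 3 11 4)(7 13)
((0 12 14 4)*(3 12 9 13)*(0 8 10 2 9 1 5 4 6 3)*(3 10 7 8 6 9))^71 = ((0 1 5 4 6 10 2 3 12 14 9 13)(7 8))^71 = (0 13 9 14 12 3 2 10 6 4 5 1)(7 8)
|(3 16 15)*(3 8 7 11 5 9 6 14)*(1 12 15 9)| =35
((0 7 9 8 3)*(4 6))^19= ((0 7 9 8 3)(4 6))^19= (0 3 8 9 7)(4 6)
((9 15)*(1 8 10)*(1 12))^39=((1 8 10 12)(9 15))^39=(1 12 10 8)(9 15)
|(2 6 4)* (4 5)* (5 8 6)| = 6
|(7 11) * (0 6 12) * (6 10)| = |(0 10 6 12)(7 11)| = 4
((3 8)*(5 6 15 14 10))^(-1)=(3 8)(5 10 14 15 6)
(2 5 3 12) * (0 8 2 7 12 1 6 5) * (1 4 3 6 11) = (0 8 2)(1 11)(3 4)(5 6)(7 12) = [8, 11, 0, 4, 3, 6, 5, 12, 2, 9, 10, 1, 7]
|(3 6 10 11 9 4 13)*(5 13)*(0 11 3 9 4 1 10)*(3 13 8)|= 28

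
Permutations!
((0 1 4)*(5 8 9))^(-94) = (0 4 1)(5 9 8) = ((0 1 4)(5 8 9))^(-94)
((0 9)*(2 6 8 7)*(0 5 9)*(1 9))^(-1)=(1 5 9)(2 7 8 6)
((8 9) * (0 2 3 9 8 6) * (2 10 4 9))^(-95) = (10)(2 3)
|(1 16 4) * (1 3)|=|(1 16 4 3)|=4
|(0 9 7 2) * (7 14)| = 5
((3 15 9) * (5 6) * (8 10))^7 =((3 15 9)(5 6)(8 10))^7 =(3 15 9)(5 6)(8 10)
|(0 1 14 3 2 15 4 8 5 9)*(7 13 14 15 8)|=|(0 1 15 4 7 13 14 3 2 8 5 9)|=12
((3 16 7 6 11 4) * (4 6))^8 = ((3 16 7 4)(6 11))^8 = (16)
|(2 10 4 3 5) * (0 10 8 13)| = 8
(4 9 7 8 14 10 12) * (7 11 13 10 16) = (4 9 11 13 10 12)(7 8 14 16) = [0, 1, 2, 3, 9, 5, 6, 8, 14, 11, 12, 13, 4, 10, 16, 15, 7]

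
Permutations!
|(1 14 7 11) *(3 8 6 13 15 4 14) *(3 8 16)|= 18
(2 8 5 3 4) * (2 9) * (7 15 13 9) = (2 8 5 3 4 7 15 13 9) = [0, 1, 8, 4, 7, 3, 6, 15, 5, 2, 10, 11, 12, 9, 14, 13]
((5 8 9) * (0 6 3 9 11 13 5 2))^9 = (0 2 9 3 6)(5 8 11 13)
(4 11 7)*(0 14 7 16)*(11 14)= (0 11 16)(4 14 7)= [11, 1, 2, 3, 14, 5, 6, 4, 8, 9, 10, 16, 12, 13, 7, 15, 0]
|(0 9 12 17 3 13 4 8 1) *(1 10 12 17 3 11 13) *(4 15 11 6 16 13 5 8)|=14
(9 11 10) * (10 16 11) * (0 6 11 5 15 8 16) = (0 6 11)(5 15 8 16)(9 10) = [6, 1, 2, 3, 4, 15, 11, 7, 16, 10, 9, 0, 12, 13, 14, 8, 5]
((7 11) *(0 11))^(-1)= (0 7 11)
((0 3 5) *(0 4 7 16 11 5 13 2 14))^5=((0 3 13 2 14)(4 7 16 11 5))^5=(16)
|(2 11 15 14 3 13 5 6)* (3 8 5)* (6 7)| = 8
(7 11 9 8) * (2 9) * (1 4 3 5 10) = [0, 4, 9, 5, 3, 10, 6, 11, 7, 8, 1, 2] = (1 4 3 5 10)(2 9 8 7 11)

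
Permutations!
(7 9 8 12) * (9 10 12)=(7 10 12)(8 9)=[0, 1, 2, 3, 4, 5, 6, 10, 9, 8, 12, 11, 7]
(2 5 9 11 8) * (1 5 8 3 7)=(1 5 9 11 3 7)(2 8)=[0, 5, 8, 7, 4, 9, 6, 1, 2, 11, 10, 3]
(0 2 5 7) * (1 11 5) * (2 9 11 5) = (0 9 11 2 1 5 7) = [9, 5, 1, 3, 4, 7, 6, 0, 8, 11, 10, 2]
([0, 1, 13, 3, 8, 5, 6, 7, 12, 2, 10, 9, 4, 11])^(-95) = (2 13 11 9)(4 8 12)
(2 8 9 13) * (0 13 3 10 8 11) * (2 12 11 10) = [13, 1, 10, 2, 4, 5, 6, 7, 9, 3, 8, 0, 11, 12] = (0 13 12 11)(2 10 8 9 3)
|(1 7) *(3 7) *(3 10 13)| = 5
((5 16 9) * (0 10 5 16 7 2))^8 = (16)(0 7 10 2 5)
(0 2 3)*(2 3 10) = [3, 1, 10, 0, 4, 5, 6, 7, 8, 9, 2] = (0 3)(2 10)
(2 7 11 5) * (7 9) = (2 9 7 11 5) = [0, 1, 9, 3, 4, 2, 6, 11, 8, 7, 10, 5]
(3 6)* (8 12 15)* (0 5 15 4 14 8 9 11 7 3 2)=(0 5 15 9 11 7 3 6 2)(4 14 8 12)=[5, 1, 0, 6, 14, 15, 2, 3, 12, 11, 10, 7, 4, 13, 8, 9]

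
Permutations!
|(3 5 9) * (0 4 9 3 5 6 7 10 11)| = |(0 4 9 5 3 6 7 10 11)| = 9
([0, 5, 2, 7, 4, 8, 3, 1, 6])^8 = [0, 8, 2, 1, 4, 6, 7, 5, 3]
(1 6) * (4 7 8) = [0, 6, 2, 3, 7, 5, 1, 8, 4] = (1 6)(4 7 8)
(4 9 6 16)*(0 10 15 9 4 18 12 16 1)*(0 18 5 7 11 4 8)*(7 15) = (0 10 7 11 4 8)(1 18 12 16 5 15 9 6) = [10, 18, 2, 3, 8, 15, 1, 11, 0, 6, 7, 4, 16, 13, 14, 9, 5, 17, 12]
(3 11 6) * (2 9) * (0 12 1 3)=(0 12 1 3 11 6)(2 9)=[12, 3, 9, 11, 4, 5, 0, 7, 8, 2, 10, 6, 1]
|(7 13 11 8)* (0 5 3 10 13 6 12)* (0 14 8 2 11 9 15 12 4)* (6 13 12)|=|(0 5 3 10 12 14 8 7 13 9 15 6 4)(2 11)|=26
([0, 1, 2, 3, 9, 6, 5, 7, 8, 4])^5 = [0, 1, 2, 3, 9, 6, 5, 7, 8, 4]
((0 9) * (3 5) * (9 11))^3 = (11)(3 5)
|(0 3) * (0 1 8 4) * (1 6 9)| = 7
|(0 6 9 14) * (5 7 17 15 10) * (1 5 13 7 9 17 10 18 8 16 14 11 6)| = 12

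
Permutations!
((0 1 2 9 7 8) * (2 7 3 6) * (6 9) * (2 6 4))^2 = (9)(0 7)(1 8)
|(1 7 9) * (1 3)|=|(1 7 9 3)|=4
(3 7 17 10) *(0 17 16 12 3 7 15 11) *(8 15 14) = [17, 1, 2, 14, 4, 5, 6, 16, 15, 9, 7, 0, 3, 13, 8, 11, 12, 10] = (0 17 10 7 16 12 3 14 8 15 11)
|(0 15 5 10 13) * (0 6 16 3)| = 8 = |(0 15 5 10 13 6 16 3)|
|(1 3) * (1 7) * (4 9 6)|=|(1 3 7)(4 9 6)|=3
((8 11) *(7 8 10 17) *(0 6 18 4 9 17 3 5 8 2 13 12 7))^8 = ((0 6 18 4 9 17)(2 13 12 7)(3 5 8 11 10))^8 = (0 18 9)(3 11 5 10 8)(4 17 6)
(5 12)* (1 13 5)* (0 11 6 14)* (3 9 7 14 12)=(0 11 6 12 1 13 5 3 9 7 14)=[11, 13, 2, 9, 4, 3, 12, 14, 8, 7, 10, 6, 1, 5, 0]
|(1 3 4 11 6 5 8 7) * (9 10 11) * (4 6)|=|(1 3 6 5 8 7)(4 9 10 11)|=12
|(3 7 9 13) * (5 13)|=|(3 7 9 5 13)|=5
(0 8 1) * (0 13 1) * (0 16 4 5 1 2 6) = (0 8 16 4 5 1 13 2 6) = [8, 13, 6, 3, 5, 1, 0, 7, 16, 9, 10, 11, 12, 2, 14, 15, 4]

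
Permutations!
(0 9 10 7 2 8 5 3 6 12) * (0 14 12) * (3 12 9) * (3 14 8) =(0 14 9 10 7 2 3 6)(5 12 8) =[14, 1, 3, 6, 4, 12, 0, 2, 5, 10, 7, 11, 8, 13, 9]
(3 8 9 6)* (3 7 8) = [0, 1, 2, 3, 4, 5, 7, 8, 9, 6] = (6 7 8 9)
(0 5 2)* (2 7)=(0 5 7 2)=[5, 1, 0, 3, 4, 7, 6, 2]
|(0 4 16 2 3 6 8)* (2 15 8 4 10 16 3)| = 15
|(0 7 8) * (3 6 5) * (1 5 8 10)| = 8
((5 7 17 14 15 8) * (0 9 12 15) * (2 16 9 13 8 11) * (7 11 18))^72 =((0 13 8 5 11 2 16 9 12 15 18 7 17 14))^72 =(0 8 11 16 12 18 17)(2 9 15 7 14 13 5)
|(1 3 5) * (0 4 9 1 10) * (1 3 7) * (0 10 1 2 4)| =7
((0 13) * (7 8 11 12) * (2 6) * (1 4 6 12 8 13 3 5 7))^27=(0 5 13 3 7)(1 6 12 4 2)(8 11)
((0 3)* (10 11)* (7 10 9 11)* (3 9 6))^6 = (0 9 11 6 3)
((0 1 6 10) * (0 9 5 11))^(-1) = ((0 1 6 10 9 5 11))^(-1) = (0 11 5 9 10 6 1)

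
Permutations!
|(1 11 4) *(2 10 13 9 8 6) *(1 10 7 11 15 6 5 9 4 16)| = 21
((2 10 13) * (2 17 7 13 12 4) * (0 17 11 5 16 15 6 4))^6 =(0 16 12 5 10 11 2 13 4 7 6 17 15)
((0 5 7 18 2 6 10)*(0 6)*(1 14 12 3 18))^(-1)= (0 2 18 3 12 14 1 7 5)(6 10)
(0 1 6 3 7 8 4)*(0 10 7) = [1, 6, 2, 0, 10, 5, 3, 8, 4, 9, 7] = (0 1 6 3)(4 10 7 8)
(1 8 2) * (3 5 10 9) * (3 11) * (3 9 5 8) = (1 3 8 2)(5 10)(9 11) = [0, 3, 1, 8, 4, 10, 6, 7, 2, 11, 5, 9]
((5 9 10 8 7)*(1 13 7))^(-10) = (1 9 13 10 7 8 5)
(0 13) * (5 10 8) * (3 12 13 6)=(0 6 3 12 13)(5 10 8)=[6, 1, 2, 12, 4, 10, 3, 7, 5, 9, 8, 11, 13, 0]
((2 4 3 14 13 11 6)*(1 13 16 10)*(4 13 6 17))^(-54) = (1 6 2 13 11 17 4 3 14 16 10)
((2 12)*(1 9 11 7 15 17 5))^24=(1 7 5 11 17 9 15)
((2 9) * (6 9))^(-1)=(2 9 6)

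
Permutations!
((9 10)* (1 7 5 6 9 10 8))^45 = ((10)(1 7 5 6 9 8))^45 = (10)(1 6)(5 8)(7 9)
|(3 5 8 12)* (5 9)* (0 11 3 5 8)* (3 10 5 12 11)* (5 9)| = 12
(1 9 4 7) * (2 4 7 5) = (1 9 7)(2 4 5) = [0, 9, 4, 3, 5, 2, 6, 1, 8, 7]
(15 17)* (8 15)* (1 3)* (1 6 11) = (1 3 6 11)(8 15 17) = [0, 3, 2, 6, 4, 5, 11, 7, 15, 9, 10, 1, 12, 13, 14, 17, 16, 8]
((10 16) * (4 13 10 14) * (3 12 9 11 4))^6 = (3 10 11)(4 12 16)(9 14 13)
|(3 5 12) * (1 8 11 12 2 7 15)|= 9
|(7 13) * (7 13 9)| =2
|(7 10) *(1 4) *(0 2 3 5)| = 4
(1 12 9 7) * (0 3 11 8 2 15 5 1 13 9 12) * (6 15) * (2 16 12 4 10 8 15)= (0 3 11 15 5 1)(2 6)(4 10 8 16 12)(7 13 9)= [3, 0, 6, 11, 10, 1, 2, 13, 16, 7, 8, 15, 4, 9, 14, 5, 12]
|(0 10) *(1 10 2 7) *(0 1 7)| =2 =|(0 2)(1 10)|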